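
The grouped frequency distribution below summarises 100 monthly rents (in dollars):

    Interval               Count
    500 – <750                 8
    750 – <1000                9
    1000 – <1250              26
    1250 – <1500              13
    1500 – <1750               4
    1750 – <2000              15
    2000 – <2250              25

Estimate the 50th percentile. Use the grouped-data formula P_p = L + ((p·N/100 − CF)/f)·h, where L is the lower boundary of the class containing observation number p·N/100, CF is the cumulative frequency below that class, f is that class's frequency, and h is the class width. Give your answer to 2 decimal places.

N = 100; target position k = 50/100 · 100 = 50.
Cumulative frequencies: 8, 17, 43, 56, 60, 75, 100.
Observation 50 falls in the class 1250 – <1500.
L = 1250, CF = 43, f = 13, h = 250.
P50 = 1250 + ((50 − 43)/13)·250 = 1250 + 134.615 = 1384.62.

1384.62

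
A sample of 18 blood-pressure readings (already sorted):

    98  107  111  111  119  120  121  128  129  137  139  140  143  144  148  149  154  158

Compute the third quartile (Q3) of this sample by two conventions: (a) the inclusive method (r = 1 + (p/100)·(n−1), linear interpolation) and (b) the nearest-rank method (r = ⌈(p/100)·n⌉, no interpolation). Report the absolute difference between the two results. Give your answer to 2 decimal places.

n = 18.
(a) r = 13.75; between ranks 13 (143) and 14 (144): 143.75.
(b) the nearest-rank method: rank 14 → 144.
|143.75 − 144| = 0.25.

0.25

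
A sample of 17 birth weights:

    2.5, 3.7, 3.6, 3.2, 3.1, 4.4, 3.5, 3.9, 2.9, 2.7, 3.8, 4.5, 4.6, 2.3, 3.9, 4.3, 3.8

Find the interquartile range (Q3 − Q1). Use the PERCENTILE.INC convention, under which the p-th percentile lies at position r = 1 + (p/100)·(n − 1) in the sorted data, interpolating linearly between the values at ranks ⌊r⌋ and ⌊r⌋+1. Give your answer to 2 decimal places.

Sorted: 2.3, 2.5, 2.7, 2.9, 3.1, 3.2, 3.5, 3.6, 3.7, 3.8, 3.8, 3.9, 3.9, 4.3, 4.4, 4.5, 4.6.
n = 17.
P25: r = 5 (integer) → 3.1.
P75: r = 13 (integer) → 3.9.
Difference: 3.9 − 3.1 = 0.8.

0.80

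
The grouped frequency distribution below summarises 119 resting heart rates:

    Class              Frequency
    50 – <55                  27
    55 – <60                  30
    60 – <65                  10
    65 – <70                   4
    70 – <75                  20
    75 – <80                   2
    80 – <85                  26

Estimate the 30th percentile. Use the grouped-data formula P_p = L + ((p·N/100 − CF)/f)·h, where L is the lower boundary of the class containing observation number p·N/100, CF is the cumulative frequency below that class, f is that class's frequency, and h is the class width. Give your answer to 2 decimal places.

56.45

N = 119; target position k = 30/100 · 119 = 35.7.
Cumulative frequencies: 27, 57, 67, 71, 91, 93, 119.
Observation 35.7 falls in the class 55 – <60.
L = 55, CF = 27, f = 30, h = 5.
P30 = 55 + ((35.7 − 27)/30)·5 = 55 + 1.45 = 56.45.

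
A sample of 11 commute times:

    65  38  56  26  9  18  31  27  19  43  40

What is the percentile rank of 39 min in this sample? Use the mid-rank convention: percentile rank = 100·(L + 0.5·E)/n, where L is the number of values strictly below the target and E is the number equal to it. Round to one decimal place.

63.6

Sorted: 9, 18, 19, 26, 27, 31, 38, 40, 43, 56, 65.
Count below 39: L = 7; count equal: E = 0; n = 11.
Percentile rank = 100·(7 + 0.5·0)/11 = 100·7/11 = 63.64.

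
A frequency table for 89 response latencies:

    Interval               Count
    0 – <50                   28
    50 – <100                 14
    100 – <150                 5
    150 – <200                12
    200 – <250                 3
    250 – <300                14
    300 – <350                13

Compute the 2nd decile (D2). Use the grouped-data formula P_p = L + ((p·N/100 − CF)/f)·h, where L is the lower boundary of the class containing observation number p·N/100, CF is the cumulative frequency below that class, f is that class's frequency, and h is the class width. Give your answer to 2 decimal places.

N = 89; target position k = 20/100 · 89 = 17.8.
Cumulative frequencies: 28, 42, 47, 59, 62, 76, 89.
Observation 17.8 falls in the class 0 – <50.
L = 0, CF = 0, f = 28, h = 50.
P20 = 0 + ((17.8 − 0)/28)·50 = 0 + 31.7857 = 31.7857.

31.79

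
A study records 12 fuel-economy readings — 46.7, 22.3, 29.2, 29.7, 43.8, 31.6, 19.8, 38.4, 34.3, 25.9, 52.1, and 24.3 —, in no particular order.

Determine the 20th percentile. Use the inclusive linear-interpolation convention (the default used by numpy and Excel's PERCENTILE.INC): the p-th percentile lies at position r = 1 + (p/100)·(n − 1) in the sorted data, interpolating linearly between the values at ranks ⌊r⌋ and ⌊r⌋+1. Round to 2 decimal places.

24.62

Sorted: 19.8, 22.3, 24.3, 25.9, 29.2, 29.7, 31.6, 34.3, 38.4, 43.8, 46.7, 52.1.
n = 12.
r = 1 + (20/100)·(12 − 1) = 1 + 2.2 = 3.2.
Rank 3 is 24.3 and rank 4 is 25.9.
Interpolate: 24.3 + 0.2·(25.9 − 24.3) = 24.3 + 0.2·1.6 = 24.62.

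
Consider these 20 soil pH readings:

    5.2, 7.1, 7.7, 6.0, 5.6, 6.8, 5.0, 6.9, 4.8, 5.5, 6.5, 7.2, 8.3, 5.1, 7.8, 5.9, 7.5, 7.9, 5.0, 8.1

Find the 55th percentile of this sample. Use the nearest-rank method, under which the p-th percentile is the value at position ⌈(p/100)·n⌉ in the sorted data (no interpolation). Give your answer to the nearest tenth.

Sorted: 4.8, 5.0, 5.0, 5.1, 5.2, 5.5, 5.6, 5.9, 6.0, 6.5, 6.8, 6.9, 7.1, 7.2, 7.5, 7.7, 7.8, 7.9, 8.1, 8.3.
n = 20.
Position = ⌈55/100 · 20⌉ = ⌈11⌉ = 11.
The value at rank 11 is 6.8.

6.8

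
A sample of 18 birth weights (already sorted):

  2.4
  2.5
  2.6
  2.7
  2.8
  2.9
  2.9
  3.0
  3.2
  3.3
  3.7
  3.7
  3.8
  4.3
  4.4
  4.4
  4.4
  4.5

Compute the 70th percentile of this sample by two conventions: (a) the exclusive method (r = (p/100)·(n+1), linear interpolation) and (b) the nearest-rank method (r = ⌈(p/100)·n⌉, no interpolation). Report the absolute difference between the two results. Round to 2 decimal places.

0.15

n = 18.
(a) r = 13.3; between ranks 13 (3.8) and 14 (4.3): 3.95.
(b) the nearest-rank method: rank 13 → 3.8.
|3.95 − 3.8| = 0.15.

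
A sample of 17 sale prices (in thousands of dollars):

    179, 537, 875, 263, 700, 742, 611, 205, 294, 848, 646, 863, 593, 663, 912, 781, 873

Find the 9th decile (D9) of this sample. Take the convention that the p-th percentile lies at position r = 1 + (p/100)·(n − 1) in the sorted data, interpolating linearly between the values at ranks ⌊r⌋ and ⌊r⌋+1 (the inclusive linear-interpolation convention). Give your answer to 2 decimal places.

873.80

Sorted: 179, 205, 263, 294, 537, 593, 611, 646, 663, 700, 742, 781, 848, 863, 873, 875, 912.
n = 17.
r = 1 + (90/100)·(17 − 1) = 1 + 14.4 = 15.4.
Rank 15 is 873 and rank 16 is 875.
Interpolate: 873 + 0.4·(875 − 873) = 873 + 0.4·2 = 873.8.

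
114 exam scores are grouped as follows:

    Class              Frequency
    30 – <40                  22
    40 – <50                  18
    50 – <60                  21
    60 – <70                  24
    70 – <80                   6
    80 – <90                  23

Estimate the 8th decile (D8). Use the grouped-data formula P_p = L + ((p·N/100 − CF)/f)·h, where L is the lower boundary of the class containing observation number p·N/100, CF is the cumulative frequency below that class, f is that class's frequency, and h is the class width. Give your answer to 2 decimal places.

80.09

N = 114; target position k = 80/100 · 114 = 91.2.
Cumulative frequencies: 22, 40, 61, 85, 91, 114.
Observation 91.2 falls in the class 80 – <90.
L = 80, CF = 91, f = 23, h = 10.
P80 = 80 + ((91.2 − 91)/23)·10 = 80 + 0.0869565 = 80.087.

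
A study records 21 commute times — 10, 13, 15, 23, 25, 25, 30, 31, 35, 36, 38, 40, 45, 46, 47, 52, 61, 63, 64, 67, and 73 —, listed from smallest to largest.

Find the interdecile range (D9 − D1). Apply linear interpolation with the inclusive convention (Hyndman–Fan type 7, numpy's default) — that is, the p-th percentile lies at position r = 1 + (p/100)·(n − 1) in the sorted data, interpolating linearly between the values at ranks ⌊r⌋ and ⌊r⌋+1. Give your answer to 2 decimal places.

49.00

n = 21.
P10: r = 3 (integer) → 15.
P90: r = 19 (integer) → 64.
Difference: 64 − 15 = 49.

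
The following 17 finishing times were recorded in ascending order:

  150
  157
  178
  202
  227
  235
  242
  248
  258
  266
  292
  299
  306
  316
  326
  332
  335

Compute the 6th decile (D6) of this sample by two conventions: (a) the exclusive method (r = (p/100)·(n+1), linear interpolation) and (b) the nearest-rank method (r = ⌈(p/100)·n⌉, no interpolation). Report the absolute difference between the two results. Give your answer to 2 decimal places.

5.20

n = 17.
(a) r = 10.8; between ranks 10 (266) and 11 (292): 286.8.
(b) the nearest-rank method: rank 11 → 292.
|286.8 − 292| = 5.2.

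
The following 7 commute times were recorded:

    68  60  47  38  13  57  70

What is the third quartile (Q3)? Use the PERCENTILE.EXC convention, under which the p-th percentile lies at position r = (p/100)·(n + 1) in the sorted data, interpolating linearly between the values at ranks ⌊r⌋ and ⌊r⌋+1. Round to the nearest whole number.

68

Sorted: 13, 38, 47, 57, 60, 68, 70.
n = 7.
r = (75/100)·(7 + 1) = 6.
r is an integer, so P75 is the value at rank 6: 68.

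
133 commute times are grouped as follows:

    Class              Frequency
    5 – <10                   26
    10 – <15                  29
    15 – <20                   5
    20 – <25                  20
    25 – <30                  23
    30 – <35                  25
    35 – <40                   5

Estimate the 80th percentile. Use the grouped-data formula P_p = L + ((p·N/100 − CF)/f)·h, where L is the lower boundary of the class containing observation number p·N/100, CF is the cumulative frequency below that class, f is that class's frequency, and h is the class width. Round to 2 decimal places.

N = 133; target position k = 80/100 · 133 = 106.4.
Cumulative frequencies: 26, 55, 60, 80, 103, 128, 133.
Observation 106.4 falls in the class 30 – <35.
L = 30, CF = 103, f = 25, h = 5.
P80 = 30 + ((106.4 − 103)/25)·5 = 30 + 0.68 = 30.68.

30.68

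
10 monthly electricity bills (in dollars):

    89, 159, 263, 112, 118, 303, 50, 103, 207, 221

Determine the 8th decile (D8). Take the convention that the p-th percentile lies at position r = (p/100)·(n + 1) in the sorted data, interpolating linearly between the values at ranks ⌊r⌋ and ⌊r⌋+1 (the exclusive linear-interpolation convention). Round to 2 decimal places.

254.60

Sorted: 50, 89, 103, 112, 118, 159, 207, 221, 263, 303.
n = 10.
r = (80/100)·(10 + 1) = 8.8.
Rank 8 is 221 and rank 9 is 263.
Interpolate: 221 + 0.8·(263 − 221) = 221 + 0.8·42 = 254.6.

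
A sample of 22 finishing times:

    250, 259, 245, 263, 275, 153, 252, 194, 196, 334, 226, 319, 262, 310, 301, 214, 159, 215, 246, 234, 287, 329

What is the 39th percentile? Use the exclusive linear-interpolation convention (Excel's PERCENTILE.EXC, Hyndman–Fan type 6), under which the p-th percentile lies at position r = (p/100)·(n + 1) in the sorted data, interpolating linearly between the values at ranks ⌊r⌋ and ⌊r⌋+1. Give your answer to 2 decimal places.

244.67

Sorted: 153, 159, 194, 196, 214, 215, 226, 234, 245, 246, 250, 252, 259, 262, 263, 275, 287, 301, 310, 319, 329, 334.
n = 22.
r = (39/100)·(22 + 1) = 8.97.
Rank 8 is 234 and rank 9 is 245.
Interpolate: 234 + 0.97·(245 − 234) = 234 + 0.97·11 = 244.67.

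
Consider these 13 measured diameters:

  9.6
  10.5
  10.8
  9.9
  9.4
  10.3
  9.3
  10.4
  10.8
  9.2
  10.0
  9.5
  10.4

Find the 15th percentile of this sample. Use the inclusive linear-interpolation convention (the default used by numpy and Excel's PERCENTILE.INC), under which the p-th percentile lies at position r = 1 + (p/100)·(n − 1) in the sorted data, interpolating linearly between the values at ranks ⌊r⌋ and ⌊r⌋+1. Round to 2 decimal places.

9.38

Sorted: 9.2, 9.3, 9.4, 9.5, 9.6, 9.9, 10.0, 10.3, 10.4, 10.4, 10.5, 10.8, 10.8.
n = 13.
r = 1 + (15/100)·(13 − 1) = 1 + 1.8 = 2.8.
Rank 2 is 9.3 and rank 3 is 9.4.
Interpolate: 9.3 + 0.8·(9.4 − 9.3) = 9.3 + 0.8·0.1 = 9.38.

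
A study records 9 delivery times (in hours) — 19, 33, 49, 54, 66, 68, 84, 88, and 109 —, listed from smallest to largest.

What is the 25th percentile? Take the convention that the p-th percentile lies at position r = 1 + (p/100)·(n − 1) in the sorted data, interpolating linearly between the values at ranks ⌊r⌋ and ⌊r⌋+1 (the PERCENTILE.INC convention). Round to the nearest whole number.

n = 9.
r = 1 + (25/100)·(9 − 1) = 1 + 2 = 3.
r is an integer, so P25 is the value at rank 3: 49.

49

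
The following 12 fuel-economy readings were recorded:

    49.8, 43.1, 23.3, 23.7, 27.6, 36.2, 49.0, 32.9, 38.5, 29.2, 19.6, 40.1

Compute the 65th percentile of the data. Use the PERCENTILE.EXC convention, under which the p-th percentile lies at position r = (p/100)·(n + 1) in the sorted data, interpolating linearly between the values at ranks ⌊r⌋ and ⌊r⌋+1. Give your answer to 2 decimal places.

Sorted: 19.6, 23.3, 23.7, 27.6, 29.2, 32.9, 36.2, 38.5, 40.1, 43.1, 49.0, 49.8.
n = 12.
r = (65/100)·(12 + 1) = 8.45.
Rank 8 is 38.5 and rank 9 is 40.1.
Interpolate: 38.5 + 0.45·(40.1 − 38.5) = 38.5 + 0.45·1.6 = 39.22.

39.22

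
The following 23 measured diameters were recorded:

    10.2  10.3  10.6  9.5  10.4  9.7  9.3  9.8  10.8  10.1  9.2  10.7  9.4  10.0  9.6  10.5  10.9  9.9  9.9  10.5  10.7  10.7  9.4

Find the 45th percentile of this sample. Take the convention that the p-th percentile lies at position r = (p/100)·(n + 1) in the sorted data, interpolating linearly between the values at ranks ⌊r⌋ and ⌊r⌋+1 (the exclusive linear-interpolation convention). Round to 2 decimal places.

Sorted: 9.2, 9.3, 9.4, 9.4, 9.5, 9.6, 9.7, 9.8, 9.9, 9.9, 10.0, 10.1, 10.2, 10.3, 10.4, 10.5, 10.5, 10.6, 10.7, 10.7, 10.7, 10.8, 10.9.
n = 23.
r = (45/100)·(23 + 1) = 10.8.
Rank 10 is 9.9 and rank 11 is 10.0.
Interpolate: 9.9 + 0.8·(10.0 − 9.9) = 9.9 + 0.8·0.1 = 9.98.

9.98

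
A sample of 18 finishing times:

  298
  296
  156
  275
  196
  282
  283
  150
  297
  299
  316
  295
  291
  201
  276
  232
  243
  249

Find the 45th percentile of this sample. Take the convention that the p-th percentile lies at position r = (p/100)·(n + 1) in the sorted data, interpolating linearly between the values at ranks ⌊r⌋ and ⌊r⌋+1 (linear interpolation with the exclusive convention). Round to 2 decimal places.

275.55

Sorted: 150, 156, 196, 201, 232, 243, 249, 275, 276, 282, 283, 291, 295, 296, 297, 298, 299, 316.
n = 18.
r = (45/100)·(18 + 1) = 8.55.
Rank 8 is 275 and rank 9 is 276.
Interpolate: 275 + 0.55·(276 − 275) = 275 + 0.55·1 = 275.55.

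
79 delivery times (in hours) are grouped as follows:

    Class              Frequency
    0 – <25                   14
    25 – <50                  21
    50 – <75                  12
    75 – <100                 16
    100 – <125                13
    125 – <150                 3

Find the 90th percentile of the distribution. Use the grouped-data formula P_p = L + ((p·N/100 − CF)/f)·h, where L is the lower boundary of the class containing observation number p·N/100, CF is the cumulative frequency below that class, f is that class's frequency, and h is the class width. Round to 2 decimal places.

N = 79; target position k = 90/100 · 79 = 71.1.
Cumulative frequencies: 14, 35, 47, 63, 76, 79.
Observation 71.1 falls in the class 100 – <125.
L = 100, CF = 63, f = 13, h = 25.
P90 = 100 + ((71.1 − 63)/13)·25 = 100 + 15.5769 = 115.577.

115.58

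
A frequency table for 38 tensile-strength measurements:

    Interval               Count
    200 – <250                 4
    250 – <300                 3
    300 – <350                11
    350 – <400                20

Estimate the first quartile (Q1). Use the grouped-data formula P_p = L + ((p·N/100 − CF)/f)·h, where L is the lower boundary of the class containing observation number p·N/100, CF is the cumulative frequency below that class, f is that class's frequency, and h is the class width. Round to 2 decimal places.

N = 38; target position k = 25/100 · 38 = 9.5.
Cumulative frequencies: 4, 7, 18, 38.
Observation 9.5 falls in the class 300 – <350.
L = 300, CF = 7, f = 11, h = 50.
P25 = 300 + ((9.5 − 7)/11)·50 = 300 + 11.3636 = 311.364.

311.36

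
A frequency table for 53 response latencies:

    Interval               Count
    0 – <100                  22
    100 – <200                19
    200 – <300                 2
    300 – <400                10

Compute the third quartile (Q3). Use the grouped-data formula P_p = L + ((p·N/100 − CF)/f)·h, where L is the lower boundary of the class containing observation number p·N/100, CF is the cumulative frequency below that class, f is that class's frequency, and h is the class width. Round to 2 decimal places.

193.42

N = 53; target position k = 75/100 · 53 = 39.75.
Cumulative frequencies: 22, 41, 43, 53.
Observation 39.75 falls in the class 100 – <200.
L = 100, CF = 22, f = 19, h = 100.
P75 = 100 + ((39.75 − 22)/19)·100 = 100 + 93.4211 = 193.421.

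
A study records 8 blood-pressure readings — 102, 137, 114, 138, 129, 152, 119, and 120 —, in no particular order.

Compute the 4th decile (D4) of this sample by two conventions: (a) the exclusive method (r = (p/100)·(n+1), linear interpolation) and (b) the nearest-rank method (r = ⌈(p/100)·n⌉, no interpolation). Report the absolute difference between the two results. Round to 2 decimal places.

Sorted: 102, 114, 119, 120, 129, 137, 138, 152.
n = 8.
(a) r = 3.6; between ranks 3 (119) and 4 (120): 119.6.
(b) the nearest-rank method: rank 4 → 120.
|119.6 − 120| = 0.4.

0.40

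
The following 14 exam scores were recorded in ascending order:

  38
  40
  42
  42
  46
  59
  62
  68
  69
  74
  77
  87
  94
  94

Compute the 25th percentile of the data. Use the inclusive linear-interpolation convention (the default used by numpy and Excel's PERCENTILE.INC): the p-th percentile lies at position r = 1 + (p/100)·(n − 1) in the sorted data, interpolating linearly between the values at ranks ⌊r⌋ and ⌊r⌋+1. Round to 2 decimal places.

43.00

n = 14.
r = 1 + (25/100)·(14 − 1) = 1 + 3.25 = 4.25.
Rank 4 is 42 and rank 5 is 46.
Interpolate: 42 + 0.25·(46 − 42) = 42 + 0.25·4 = 43.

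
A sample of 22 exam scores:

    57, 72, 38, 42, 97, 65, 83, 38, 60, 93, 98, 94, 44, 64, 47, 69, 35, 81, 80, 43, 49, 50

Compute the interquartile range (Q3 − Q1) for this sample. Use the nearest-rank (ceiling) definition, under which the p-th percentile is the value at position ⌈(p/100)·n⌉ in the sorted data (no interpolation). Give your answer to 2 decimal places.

Sorted: 35, 38, 38, 42, 43, 44, 47, 49, 50, 57, 60, 64, 65, 69, 72, 80, 81, 83, 93, 94, 97, 98.
n = 22.
P25: rank ⌈25/100·22⌉ = 6 → 44.
P75: rank ⌈75/100·22⌉ = 17 → 81.
Difference: 81 − 44 = 37.

37.00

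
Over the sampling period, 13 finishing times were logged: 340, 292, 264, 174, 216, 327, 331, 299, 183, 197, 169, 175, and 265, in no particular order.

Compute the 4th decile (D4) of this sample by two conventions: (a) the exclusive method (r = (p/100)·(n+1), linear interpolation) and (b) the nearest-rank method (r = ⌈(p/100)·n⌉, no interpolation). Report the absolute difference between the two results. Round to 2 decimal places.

7.60

Sorted: 169, 174, 175, 183, 197, 216, 264, 265, 292, 299, 327, 331, 340.
n = 13.
(a) r = 5.6; between ranks 5 (197) and 6 (216): 208.4.
(b) the nearest-rank method: rank 6 → 216.
|208.4 − 216| = 7.6.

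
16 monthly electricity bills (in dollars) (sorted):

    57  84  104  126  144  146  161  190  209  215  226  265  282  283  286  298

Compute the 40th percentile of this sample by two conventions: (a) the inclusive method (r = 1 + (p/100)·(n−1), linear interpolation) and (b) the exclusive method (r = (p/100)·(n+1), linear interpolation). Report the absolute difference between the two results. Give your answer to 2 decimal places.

3.00

n = 16.
(a) r = 7 → value at rank 7 = 161.
(b) r = 6.8; between ranks 6 (146) and 7 (161): 158.
|161 − 158| = 3.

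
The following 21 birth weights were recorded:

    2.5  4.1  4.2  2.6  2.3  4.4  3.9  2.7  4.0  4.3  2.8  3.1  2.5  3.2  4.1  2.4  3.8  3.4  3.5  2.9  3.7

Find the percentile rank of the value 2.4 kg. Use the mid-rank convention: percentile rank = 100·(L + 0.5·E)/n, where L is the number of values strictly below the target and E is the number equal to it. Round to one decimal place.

Sorted: 2.3, 2.4, 2.5, 2.5, 2.6, 2.7, 2.8, 2.9, 3.1, 3.2, 3.4, 3.5, 3.7, 3.8, 3.9, 4.0, 4.1, 4.1, 4.2, 4.3, 4.4.
Count below 2.4: L = 1; count equal: E = 1; n = 21.
Percentile rank = 100·(1 + 0.5·1)/21 = 100·1.5/21 = 7.143.

7.1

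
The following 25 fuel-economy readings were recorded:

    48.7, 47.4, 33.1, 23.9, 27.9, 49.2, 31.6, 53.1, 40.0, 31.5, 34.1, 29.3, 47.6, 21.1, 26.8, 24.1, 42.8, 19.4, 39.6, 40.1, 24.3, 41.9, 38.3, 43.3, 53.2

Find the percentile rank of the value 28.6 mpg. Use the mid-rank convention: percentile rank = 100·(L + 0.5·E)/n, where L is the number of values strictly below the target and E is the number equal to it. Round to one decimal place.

28.0

Sorted: 19.4, 21.1, 23.9, 24.1, 24.3, 26.8, 27.9, 29.3, 31.5, 31.6, 33.1, 34.1, 38.3, 39.6, 40.0, 40.1, 41.9, 42.8, 43.3, 47.4, 47.6, 48.7, 49.2, 53.1, 53.2.
Count below 28.6: L = 7; count equal: E = 0; n = 25.
Percentile rank = 100·(7 + 0.5·0)/25 = 100·7/25 = 28.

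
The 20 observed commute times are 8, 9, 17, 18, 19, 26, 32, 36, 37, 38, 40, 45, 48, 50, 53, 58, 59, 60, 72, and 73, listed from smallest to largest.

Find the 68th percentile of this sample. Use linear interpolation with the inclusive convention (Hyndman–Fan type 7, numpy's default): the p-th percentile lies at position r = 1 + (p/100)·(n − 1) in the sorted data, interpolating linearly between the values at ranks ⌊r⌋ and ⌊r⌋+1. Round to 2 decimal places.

49.84

n = 20.
r = 1 + (68/100)·(20 − 1) = 1 + 12.92 = 13.92.
Rank 13 is 48 and rank 14 is 50.
Interpolate: 48 + 0.92·(50 − 48) = 48 + 0.92·2 = 49.84.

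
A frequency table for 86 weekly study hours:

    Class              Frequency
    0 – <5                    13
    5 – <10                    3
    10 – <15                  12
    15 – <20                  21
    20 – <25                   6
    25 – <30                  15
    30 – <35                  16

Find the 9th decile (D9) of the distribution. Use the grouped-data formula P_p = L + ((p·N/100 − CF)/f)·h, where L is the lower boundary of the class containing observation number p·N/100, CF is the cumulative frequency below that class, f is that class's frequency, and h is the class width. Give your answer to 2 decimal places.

32.31

N = 86; target position k = 90/100 · 86 = 77.4.
Cumulative frequencies: 13, 16, 28, 49, 55, 70, 86.
Observation 77.4 falls in the class 30 – <35.
L = 30, CF = 70, f = 16, h = 5.
P90 = 30 + ((77.4 − 70)/16)·5 = 30 + 2.3125 = 32.3125.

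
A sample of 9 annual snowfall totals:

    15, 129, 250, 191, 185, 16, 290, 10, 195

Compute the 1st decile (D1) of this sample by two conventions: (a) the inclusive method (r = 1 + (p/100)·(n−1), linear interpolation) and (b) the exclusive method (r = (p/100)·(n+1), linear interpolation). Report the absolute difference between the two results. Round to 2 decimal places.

4.00

Sorted: 10, 15, 16, 129, 185, 191, 195, 250, 290.
n = 9.
(a) r = 1.8; between ranks 1 (10) and 2 (15): 14.
(b) r = 1 → value at rank 1 = 10.
|14 − 10| = 4.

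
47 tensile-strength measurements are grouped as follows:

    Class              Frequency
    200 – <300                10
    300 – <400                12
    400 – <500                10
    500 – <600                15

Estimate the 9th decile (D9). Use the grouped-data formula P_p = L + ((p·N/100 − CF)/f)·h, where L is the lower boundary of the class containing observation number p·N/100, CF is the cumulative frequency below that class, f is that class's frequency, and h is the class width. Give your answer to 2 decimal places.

568.67

N = 47; target position k = 90/100 · 47 = 42.3.
Cumulative frequencies: 10, 22, 32, 47.
Observation 42.3 falls in the class 500 – <600.
L = 500, CF = 32, f = 15, h = 100.
P90 = 500 + ((42.3 − 32)/15)·100 = 500 + 68.6667 = 568.667.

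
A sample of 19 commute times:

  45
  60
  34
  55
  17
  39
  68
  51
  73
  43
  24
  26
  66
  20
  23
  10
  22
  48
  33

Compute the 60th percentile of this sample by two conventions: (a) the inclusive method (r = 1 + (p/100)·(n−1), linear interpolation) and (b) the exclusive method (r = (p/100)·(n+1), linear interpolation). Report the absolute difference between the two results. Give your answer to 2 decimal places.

Sorted: 10, 17, 20, 22, 23, 24, 26, 33, 34, 39, 43, 45, 48, 51, 55, 60, 66, 68, 73.
n = 19.
(a) r = 11.8; between ranks 11 (43) and 12 (45): 44.6.
(b) r = 12 → value at rank 12 = 45.
|44.6 − 45| = 0.4.

0.40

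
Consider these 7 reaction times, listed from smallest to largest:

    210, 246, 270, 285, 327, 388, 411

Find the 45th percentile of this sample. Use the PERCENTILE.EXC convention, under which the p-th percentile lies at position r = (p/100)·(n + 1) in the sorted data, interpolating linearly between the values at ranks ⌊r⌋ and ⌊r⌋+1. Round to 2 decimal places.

279.00

n = 7.
r = (45/100)·(7 + 1) = 3.6.
Rank 3 is 270 and rank 4 is 285.
Interpolate: 270 + 0.6·(285 − 270) = 270 + 0.6·15 = 279.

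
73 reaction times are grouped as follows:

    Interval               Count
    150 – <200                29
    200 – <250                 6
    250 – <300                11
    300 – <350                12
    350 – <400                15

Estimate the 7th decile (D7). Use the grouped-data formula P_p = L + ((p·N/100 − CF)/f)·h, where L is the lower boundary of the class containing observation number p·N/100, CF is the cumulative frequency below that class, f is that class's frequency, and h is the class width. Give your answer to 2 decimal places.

321.25

N = 73; target position k = 70/100 · 73 = 51.1.
Cumulative frequencies: 29, 35, 46, 58, 73.
Observation 51.1 falls in the class 300 – <350.
L = 300, CF = 46, f = 12, h = 50.
P70 = 300 + ((51.1 − 46)/12)·50 = 300 + 21.25 = 321.25.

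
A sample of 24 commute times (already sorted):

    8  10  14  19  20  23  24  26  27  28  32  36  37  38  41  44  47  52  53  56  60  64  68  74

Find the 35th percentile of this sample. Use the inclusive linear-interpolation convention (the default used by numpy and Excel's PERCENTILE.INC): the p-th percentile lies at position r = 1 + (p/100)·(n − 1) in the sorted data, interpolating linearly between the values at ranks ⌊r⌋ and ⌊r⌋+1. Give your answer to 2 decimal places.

27.05

n = 24.
r = 1 + (35/100)·(24 − 1) = 1 + 8.05 = 9.05.
Rank 9 is 27 and rank 10 is 28.
Interpolate: 27 + 0.05·(28 − 27) = 27 + 0.05·1 = 27.05.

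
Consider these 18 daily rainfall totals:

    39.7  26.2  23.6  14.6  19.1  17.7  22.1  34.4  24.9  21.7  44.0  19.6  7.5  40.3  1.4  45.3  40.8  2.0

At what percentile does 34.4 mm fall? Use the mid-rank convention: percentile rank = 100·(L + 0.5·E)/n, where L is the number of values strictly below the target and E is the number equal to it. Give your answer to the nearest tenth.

69.4

Sorted: 1.4, 2.0, 7.5, 14.6, 17.7, 19.1, 19.6, 21.7, 22.1, 23.6, 24.9, 26.2, 34.4, 39.7, 40.3, 40.8, 44.0, 45.3.
Count below 34.4: L = 12; count equal: E = 1; n = 18.
Percentile rank = 100·(12 + 0.5·1)/18 = 100·12.5/18 = 69.44.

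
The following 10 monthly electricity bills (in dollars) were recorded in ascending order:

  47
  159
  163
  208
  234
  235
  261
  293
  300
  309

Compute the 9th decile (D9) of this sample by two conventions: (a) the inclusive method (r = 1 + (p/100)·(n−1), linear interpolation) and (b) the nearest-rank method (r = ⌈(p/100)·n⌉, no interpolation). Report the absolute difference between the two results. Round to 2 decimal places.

n = 10.
(a) r = 9.1; between ranks 9 (300) and 10 (309): 300.9.
(b) the nearest-rank method: rank 9 → 300.
|300.9 − 300| = 0.9.

0.90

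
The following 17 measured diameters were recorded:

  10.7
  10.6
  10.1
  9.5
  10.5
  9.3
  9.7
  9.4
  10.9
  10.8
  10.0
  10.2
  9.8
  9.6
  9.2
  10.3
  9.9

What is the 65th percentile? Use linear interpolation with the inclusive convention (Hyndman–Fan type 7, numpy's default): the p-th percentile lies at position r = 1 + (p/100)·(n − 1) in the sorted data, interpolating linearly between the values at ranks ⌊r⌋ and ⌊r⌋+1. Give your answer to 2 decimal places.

Sorted: 9.2, 9.3, 9.4, 9.5, 9.6, 9.7, 9.8, 9.9, 10.0, 10.1, 10.2, 10.3, 10.5, 10.6, 10.7, 10.8, 10.9.
n = 17.
r = 1 + (65/100)·(17 − 1) = 1 + 10.4 = 11.4.
Rank 11 is 10.2 and rank 12 is 10.3.
Interpolate: 10.2 + 0.4·(10.3 − 10.2) = 10.2 + 0.4·0.1 = 10.24.

10.24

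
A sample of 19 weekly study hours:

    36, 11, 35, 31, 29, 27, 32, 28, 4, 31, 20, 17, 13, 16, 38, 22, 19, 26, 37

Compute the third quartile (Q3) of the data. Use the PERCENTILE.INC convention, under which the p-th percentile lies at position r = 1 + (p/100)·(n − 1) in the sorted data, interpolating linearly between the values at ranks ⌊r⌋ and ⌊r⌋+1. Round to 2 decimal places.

Sorted: 4, 11, 13, 16, 17, 19, 20, 22, 26, 27, 28, 29, 31, 31, 32, 35, 36, 37, 38.
n = 19.
r = 1 + (75/100)·(19 − 1) = 1 + 13.5 = 14.5.
Rank 14 is 31 and rank 15 is 32.
Interpolate: 31 + 0.5·(32 − 31) = 31 + 0.5·1 = 31.5.

31.50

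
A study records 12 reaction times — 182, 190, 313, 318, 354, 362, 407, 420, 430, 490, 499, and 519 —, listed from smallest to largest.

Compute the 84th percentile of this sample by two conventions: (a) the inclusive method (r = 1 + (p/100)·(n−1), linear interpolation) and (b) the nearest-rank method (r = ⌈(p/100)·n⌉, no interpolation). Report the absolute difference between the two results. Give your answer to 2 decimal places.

n = 12.
(a) r = 10.24; between ranks 10 (490) and 11 (499): 492.16.
(b) the nearest-rank method: rank 11 → 499.
|492.16 − 499| = 6.84.

6.84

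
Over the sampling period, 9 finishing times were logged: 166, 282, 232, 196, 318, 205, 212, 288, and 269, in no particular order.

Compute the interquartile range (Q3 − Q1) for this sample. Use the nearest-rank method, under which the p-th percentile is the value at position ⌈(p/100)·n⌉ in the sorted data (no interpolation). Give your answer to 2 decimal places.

Sorted: 166, 196, 205, 212, 232, 269, 282, 288, 318.
n = 9.
P25: rank ⌈25/100·9⌉ = 3 → 205.
P75: rank ⌈75/100·9⌉ = 7 → 282.
Difference: 282 − 205 = 77.

77.00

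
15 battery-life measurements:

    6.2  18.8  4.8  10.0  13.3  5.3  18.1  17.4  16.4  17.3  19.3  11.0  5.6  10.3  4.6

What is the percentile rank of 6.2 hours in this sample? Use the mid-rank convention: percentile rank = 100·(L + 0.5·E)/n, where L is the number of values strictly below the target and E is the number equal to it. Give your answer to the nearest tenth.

Sorted: 4.6, 4.8, 5.3, 5.6, 6.2, 10.0, 10.3, 11.0, 13.3, 16.4, 17.3, 17.4, 18.1, 18.8, 19.3.
Count below 6.2: L = 4; count equal: E = 1; n = 15.
Percentile rank = 100·(4 + 0.5·1)/15 = 100·4.5/15 = 30.

30.0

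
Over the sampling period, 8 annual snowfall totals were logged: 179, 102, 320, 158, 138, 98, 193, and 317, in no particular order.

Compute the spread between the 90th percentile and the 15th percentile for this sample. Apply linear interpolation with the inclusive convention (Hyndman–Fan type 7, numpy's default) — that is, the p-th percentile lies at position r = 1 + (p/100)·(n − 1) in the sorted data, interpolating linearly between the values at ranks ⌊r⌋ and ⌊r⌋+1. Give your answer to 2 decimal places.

214.10

Sorted: 98, 102, 138, 158, 179, 193, 317, 320.
n = 8.
P15: r = 2.05; ranks 2–3 are 102, 138; interpolating gives 103.8.
P90: r = 7.3; ranks 7–8 are 317, 320; interpolating gives 317.9.
Difference: 317.9 − 103.8 = 214.1.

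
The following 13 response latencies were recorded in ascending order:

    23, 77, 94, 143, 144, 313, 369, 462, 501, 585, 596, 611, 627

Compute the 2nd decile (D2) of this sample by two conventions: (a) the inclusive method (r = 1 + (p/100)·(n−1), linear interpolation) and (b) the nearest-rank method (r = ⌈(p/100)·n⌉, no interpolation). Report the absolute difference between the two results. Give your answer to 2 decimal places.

19.60

n = 13.
(a) r = 3.4; between ranks 3 (94) and 4 (143): 113.6.
(b) the nearest-rank method: rank 3 → 94.
|113.6 − 94| = 19.6.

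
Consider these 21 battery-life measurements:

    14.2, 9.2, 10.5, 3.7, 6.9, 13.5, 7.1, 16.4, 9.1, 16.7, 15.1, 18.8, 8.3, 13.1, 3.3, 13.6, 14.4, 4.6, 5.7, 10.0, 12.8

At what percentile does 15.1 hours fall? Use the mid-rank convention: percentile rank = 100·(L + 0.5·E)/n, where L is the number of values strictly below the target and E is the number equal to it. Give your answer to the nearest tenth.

Sorted: 3.3, 3.7, 4.6, 5.7, 6.9, 7.1, 8.3, 9.1, 9.2, 10.0, 10.5, 12.8, 13.1, 13.5, 13.6, 14.2, 14.4, 15.1, 16.4, 16.7, 18.8.
Count below 15.1: L = 17; count equal: E = 1; n = 21.
Percentile rank = 100·(17 + 0.5·1)/21 = 100·17.5/21 = 83.33.

83.3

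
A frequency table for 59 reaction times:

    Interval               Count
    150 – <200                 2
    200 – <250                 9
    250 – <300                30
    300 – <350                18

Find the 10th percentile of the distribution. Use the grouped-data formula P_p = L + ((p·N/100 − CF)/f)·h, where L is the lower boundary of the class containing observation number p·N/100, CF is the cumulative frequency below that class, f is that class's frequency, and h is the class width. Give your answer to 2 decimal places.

221.67

N = 59; target position k = 10/100 · 59 = 5.9.
Cumulative frequencies: 2, 11, 41, 59.
Observation 5.9 falls in the class 200 – <250.
L = 200, CF = 2, f = 9, h = 50.
P10 = 200 + ((5.9 − 2)/9)·50 = 200 + 21.6667 = 221.667.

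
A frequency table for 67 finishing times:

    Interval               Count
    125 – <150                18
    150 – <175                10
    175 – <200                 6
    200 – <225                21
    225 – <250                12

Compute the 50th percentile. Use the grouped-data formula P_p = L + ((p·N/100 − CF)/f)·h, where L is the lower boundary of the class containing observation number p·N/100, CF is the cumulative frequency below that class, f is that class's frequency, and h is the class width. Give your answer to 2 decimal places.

197.92

N = 67; target position k = 50/100 · 67 = 33.5.
Cumulative frequencies: 18, 28, 34, 55, 67.
Observation 33.5 falls in the class 175 – <200.
L = 175, CF = 28, f = 6, h = 25.
P50 = 175 + ((33.5 − 28)/6)·25 = 175 + 22.9167 = 197.917.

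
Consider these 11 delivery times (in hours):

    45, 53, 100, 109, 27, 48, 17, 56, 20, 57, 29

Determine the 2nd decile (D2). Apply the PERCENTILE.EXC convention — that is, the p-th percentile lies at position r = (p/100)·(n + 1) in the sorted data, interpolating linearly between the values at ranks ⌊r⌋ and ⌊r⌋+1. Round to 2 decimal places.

22.80

Sorted: 17, 20, 27, 29, 45, 48, 53, 56, 57, 100, 109.
n = 11.
r = (20/100)·(11 + 1) = 2.4.
Rank 2 is 20 and rank 3 is 27.
Interpolate: 20 + 0.4·(27 − 20) = 20 + 0.4·7 = 22.8.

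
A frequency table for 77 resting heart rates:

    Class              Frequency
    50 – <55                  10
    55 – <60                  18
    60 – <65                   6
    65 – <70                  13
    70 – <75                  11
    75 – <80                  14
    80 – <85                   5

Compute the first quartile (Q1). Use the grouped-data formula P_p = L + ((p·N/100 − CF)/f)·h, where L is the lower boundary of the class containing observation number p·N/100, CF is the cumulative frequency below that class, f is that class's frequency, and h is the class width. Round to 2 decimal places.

N = 77; target position k = 25/100 · 77 = 19.25.
Cumulative frequencies: 10, 28, 34, 47, 58, 72, 77.
Observation 19.25 falls in the class 55 – <60.
L = 55, CF = 10, f = 18, h = 5.
P25 = 55 + ((19.25 − 10)/18)·5 = 55 + 2.56944 = 57.5694.

57.57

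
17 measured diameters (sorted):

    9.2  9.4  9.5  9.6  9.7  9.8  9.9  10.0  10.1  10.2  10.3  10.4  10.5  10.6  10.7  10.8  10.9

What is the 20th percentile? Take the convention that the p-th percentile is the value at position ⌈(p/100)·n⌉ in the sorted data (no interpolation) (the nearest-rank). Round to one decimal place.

9.6

n = 17.
Position = ⌈20/100 · 17⌉ = ⌈3.4⌉ = 4.
The value at rank 4 is 9.6.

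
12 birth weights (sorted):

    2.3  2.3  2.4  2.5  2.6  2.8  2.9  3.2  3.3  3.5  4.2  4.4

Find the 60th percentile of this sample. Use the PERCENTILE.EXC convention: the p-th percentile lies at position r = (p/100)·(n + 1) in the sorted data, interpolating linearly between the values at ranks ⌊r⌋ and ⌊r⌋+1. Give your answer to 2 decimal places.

n = 12.
r = (60/100)·(12 + 1) = 7.8.
Rank 7 is 2.9 and rank 8 is 3.2.
Interpolate: 2.9 + 0.8·(3.2 − 2.9) = 2.9 + 0.8·0.3 = 3.14.

3.14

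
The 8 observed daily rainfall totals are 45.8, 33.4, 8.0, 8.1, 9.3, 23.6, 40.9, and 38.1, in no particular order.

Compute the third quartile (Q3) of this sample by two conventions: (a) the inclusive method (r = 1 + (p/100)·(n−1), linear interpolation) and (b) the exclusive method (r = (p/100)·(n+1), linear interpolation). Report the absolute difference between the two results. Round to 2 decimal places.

1.40

Sorted: 8.0, 8.1, 9.3, 23.6, 33.4, 38.1, 40.9, 45.8.
n = 8.
(a) r = 6.25; between ranks 6 (38.1) and 7 (40.9): 38.8.
(b) r = 6.75; between ranks 6 (38.1) and 7 (40.9): 40.2.
|38.8 − 40.2| = 1.4.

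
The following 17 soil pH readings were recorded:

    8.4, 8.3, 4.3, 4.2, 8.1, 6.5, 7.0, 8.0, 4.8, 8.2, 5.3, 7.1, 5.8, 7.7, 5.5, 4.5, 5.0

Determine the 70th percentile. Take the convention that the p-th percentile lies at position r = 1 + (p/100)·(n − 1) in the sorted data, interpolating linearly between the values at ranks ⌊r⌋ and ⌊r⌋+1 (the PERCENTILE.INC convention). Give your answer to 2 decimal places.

7.76

Sorted: 4.2, 4.3, 4.5, 4.8, 5.0, 5.3, 5.5, 5.8, 6.5, 7.0, 7.1, 7.7, 8.0, 8.1, 8.2, 8.3, 8.4.
n = 17.
r = 1 + (70/100)·(17 − 1) = 1 + 11.2 = 12.2.
Rank 12 is 7.7 and rank 13 is 8.0.
Interpolate: 7.7 + 0.2·(8.0 − 7.7) = 7.7 + 0.2·0.3 = 7.76.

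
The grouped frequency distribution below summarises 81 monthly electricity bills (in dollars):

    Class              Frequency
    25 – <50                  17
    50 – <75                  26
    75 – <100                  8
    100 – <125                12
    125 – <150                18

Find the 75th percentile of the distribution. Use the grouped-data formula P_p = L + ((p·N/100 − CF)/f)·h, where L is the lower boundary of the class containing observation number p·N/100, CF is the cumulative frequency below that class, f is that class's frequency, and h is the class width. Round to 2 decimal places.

120.31

N = 81; target position k = 75/100 · 81 = 60.75.
Cumulative frequencies: 17, 43, 51, 63, 81.
Observation 60.75 falls in the class 100 – <125.
L = 100, CF = 51, f = 12, h = 25.
P75 = 100 + ((60.75 − 51)/12)·25 = 100 + 20.3125 = 120.312.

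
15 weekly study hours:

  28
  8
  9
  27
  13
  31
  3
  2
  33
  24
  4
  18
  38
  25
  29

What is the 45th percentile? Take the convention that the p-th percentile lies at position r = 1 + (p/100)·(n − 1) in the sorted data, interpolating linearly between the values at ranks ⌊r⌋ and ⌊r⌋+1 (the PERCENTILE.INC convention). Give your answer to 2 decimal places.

Sorted: 2, 3, 4, 8, 9, 13, 18, 24, 25, 27, 28, 29, 31, 33, 38.
n = 15.
r = 1 + (45/100)·(15 − 1) = 1 + 6.3 = 7.3.
Rank 7 is 18 and rank 8 is 24.
Interpolate: 18 + 0.3·(24 − 18) = 18 + 0.3·6 = 19.8.

19.80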